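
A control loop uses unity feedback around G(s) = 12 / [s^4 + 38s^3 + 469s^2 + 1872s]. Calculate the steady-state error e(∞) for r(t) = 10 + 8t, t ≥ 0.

Lowest-order denominator term is 1872s, so the open loop has 1 pole at the origin → type 1 system. By superposition:
  • 10: tracked with zero error.
  • 8t: e_ss = 8/K_v with K_v=1/156 → 1248.
Total e_ss = 1248.

1248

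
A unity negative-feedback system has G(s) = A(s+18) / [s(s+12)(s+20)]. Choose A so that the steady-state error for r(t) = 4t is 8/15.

G(s) has one factor of s in the denominator, so the system is type 1.
K_v = lim_{s→0} s·G(s) = A·18 / (12·20) = 0.075·A.
e_ss = 4/K_v = 8/15 ⇒ K_v = 7.5 ⇒ A = 7.5/0.075 = 100.

100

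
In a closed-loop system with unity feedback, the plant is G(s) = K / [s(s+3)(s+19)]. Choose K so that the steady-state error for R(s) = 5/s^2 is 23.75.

12

One free integrator in G(s): this is a type 1 system.
K_v = lim_{s→0} s·G(s) = K / (3·19) = (1/57)·K.
e_ss = 5/K_v = 23.75 ⇒ K_v = 4/19 ⇒ K = (4/19)/(1/57) = 12.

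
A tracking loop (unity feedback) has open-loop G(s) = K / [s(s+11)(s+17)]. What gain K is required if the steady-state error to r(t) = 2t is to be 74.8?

5

System type = 1 (one pole at s=0).
K_v = lim_{s→0} s·G(s) = K / (11·17) = (1/187)·K.
e_ss = 2/K_v = 74.8 ⇒ K_v = 5/187 ⇒ K = (5/187)/(1/187) = 5.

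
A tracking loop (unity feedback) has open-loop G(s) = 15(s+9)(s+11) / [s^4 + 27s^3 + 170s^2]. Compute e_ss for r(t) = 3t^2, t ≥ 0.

68/99

Factoring s^2 from the denominator leaves a polynomial with constant term 170, so the system is type 2.
K_a = lim_{s→0} s^2·G(s) = 15·9·11 / 170 = 297/34.
r(t) = 3t^2 gives R(s) = 6/s^3.
e_ss = 6/K_a = 6/(297/34) = 68/99.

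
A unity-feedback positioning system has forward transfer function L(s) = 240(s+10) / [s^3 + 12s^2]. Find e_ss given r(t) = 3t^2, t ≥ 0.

0.03

The denominator has no term below 12s^2 — 2 poles at s=0, type 2.
K_a = lim_{s→0} s^2·L(s) = 240·10 / 12 = 200.
r(t) = 3t^2 gives R(s) = 6/s^3.
e_ss = 6/K_a = 6/200 = 0.03.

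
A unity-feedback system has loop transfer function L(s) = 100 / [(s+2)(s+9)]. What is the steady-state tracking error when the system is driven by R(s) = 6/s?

No free integrators in L(s): this is a type 0 system.
K_p = lim_{s→0} L(s) = 100 / (2·9) = 50/9.
e_ss = 6/(1 + K_p) = 6/(59/9) = 54/59.

54/59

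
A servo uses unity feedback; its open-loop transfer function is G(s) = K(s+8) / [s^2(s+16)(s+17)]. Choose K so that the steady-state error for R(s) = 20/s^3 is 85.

G(s) has two factors of s in the denominator, so the system is type 2.
K_a = lim_{s→0} s^2·G(s) = K·8 / (16·17) = (1/34)·K.
e_ss = 20/K_a = 85 ⇒ K_a = 4/17 ⇒ K = (4/17)/(1/34) = 8.

8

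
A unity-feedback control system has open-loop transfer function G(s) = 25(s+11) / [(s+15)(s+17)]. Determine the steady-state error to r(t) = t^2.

infinity

System type = 0 (no poles at s=0).
For a type-0 system K_a = 0, so e_ss to a parabolic input is unbounded.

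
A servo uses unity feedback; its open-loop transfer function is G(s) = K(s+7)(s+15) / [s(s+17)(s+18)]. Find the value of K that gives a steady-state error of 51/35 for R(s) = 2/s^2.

The open loop has one pole at the origin → type 1 system.
K_v = lim_{s→0} s·G(s) = K·7·15 / (17·18) = (35/102)·K.
e_ss = 2/K_v = 51/35 ⇒ K_v = 70/51 ⇒ K = (70/51)/(35/102) = 4.

4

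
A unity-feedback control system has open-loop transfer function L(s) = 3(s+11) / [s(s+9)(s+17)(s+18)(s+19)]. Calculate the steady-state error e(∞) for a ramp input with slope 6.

104652/11

One free integrator in L(s): this is a type 1 system.
K_v = lim_{s→0} s·L(s) = 3·11 / (9·17·18·19) = 11/17442.
e_ss = 6/K_v = 6/(11/17442) = 104652/11.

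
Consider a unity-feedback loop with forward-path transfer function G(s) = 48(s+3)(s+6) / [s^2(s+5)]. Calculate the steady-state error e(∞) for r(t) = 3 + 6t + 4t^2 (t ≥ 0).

5/108

Two free integrators in G(s): this is a type 2 system. By superposition:
  • 3: tracked with zero error.
  • 6t: tracked with zero error.
  • 4t^2: e_ss = 8/K_a with K_a=172.8 → 5/108.
Total e_ss = 5/108.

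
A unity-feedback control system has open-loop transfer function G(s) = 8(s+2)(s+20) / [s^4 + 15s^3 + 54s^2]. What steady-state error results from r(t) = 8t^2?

2.7

Factoring s^2 from the denominator leaves a polynomial with constant term 54, so the system is type 2.
K_a = lim_{s→0} s^2·G(s) = 8·2·20 / 54 = 160/27.
r(t) = 8t^2 gives R(s) = 16/s^3.
e_ss = 16/K_a = 16/(160/27) = 2.7.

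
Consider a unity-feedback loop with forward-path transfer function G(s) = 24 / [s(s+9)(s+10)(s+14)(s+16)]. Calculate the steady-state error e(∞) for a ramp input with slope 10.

8400

System type = 1 (one pole at s=0).
K_v = lim_{s→0} s·G(s) = 24 / (9·10·14·16) = 1/840.
e_ss = 10/K_v = 10/(1/840) = 8400.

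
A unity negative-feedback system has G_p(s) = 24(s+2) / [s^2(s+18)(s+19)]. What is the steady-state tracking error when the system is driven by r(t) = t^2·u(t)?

14.25

Two free integrators in G_p(s): this is a type 2 system.
K_a = lim_{s→0} s^2·G_p(s) = 24·2 / (18·19) = 8/57.
r(t) = t^2 gives R(s) = 2/s^3.
e_ss = 2/K_a = 2/(8/57) = 14.25.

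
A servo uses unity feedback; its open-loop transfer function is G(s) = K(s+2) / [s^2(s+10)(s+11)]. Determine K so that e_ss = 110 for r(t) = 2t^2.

G(s) has two factors of s in the denominator, so the system is type 2.
K_a = lim_{s→0} s^2·G(s) = K·2 / (10·11) = (1/55)·K.
e_ss = 4/K_a = 110 ⇒ K_a = 2/55 ⇒ K = (2/55)/(1/55) = 2.

2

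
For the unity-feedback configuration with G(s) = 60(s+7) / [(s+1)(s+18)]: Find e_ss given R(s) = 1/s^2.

The open loop has no poles at the origin → type 0 system.
For a type-0 system K_v = 0, so e_ss to a ramp input is unbounded.

infinity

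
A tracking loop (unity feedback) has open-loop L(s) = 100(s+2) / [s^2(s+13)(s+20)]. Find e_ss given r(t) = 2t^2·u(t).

5.2

System type = 2 (two poles at s=0).
K_a = lim_{s→0} s^2·L(s) = 100·2 / (13·20) = 10/13.
r(t) = 2t^2 gives R(s) = 4/s^3.
e_ss = 4/K_a = 4/(10/13) = 5.2.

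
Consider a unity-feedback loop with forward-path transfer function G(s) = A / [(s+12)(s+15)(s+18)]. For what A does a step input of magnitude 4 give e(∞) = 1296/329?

G(s) has no factors of s in the denominator, so the system is type 0.
K_p = lim_{s→0} G(s) = A / (12·15·18) = (1/3240)·A.
e_ss = 4/(1 + K_p) = 1296/329 ⇒ 1 + (1/3240)·A = 329/324 ⇒ A = 50.

50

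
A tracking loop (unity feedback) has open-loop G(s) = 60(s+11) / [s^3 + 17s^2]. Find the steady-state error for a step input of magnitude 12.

Lowest-order denominator term is 17s^2, so the open loop has 2 poles at the origin → type 2 system.
A type-2 system has K_p = ∞, so it tracks a step input with zero steady-state error.

0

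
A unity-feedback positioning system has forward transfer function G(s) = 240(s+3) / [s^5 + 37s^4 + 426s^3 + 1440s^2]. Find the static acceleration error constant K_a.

0.5

Lowest-order denominator term is 1440s^2, so the open loop has 2 poles at the origin → type 2 system.
K_a = lim_{s→0} s^2·G(s) = 240·3 / 1440 = 0.5.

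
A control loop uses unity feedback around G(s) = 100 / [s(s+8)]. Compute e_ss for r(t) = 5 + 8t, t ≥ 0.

G(s) has one factor of s in the denominator, so the system is type 1. Taking each input component in turn:
  • 5: tracked with zero error.
  • 8t: e_ss = 8/K_v with K_v=12.5 → 0.64.
Total e_ss = 0.64.

0.64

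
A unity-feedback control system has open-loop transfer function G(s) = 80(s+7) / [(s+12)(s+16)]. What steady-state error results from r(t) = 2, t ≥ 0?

24/47

System type = 0 (no poles at s=0).
K_p = lim_{s→0} G(s) = 80·7 / (12·16) = 35/12.
e_ss = 2/(1 + K_p) = 2/(47/12) = 24/47.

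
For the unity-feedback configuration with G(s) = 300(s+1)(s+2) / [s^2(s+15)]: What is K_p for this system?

K_p = lim_{s→0} G(s); with 2 poles at the origin the limit diverges, so K_p = ∞.

infinity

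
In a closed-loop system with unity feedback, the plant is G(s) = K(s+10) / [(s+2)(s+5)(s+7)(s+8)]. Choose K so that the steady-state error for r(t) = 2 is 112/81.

System type = 0 (no poles at s=0).
K_p = lim_{s→0} G(s) = K·10 / (2·5·7·8) = (1/56)·K.
e_ss = 2/(1 + K_p) = 112/81 ⇒ 1 + (1/56)·K = 81/56 ⇒ K = 25.

25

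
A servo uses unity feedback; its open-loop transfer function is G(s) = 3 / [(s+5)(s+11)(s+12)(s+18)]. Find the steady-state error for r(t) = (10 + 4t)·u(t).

No free integrators in G(s): this is a type 0 system. Treating each term separately:
  • 10: e_ss = 10/(1+K_p) with K_p=1/3960 → 39600/3961.
  • 4t: a type-0 system cannot track it, e_ss → ∞.
The unbounded component dominates.

infinity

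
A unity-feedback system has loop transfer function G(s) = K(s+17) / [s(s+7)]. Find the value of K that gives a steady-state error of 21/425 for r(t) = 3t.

25

The open loop has one pole at the origin → type 1 system.
K_v = lim_{s→0} s·G(s) = K·17 / (7) = (17/7)·K.
e_ss = 3/K_v = 21/425 ⇒ K_v = 425/7 ⇒ K = (425/7)/(17/7) = 25.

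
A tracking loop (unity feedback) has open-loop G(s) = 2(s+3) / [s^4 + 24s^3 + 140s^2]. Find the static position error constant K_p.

K_p = lim_{s→0} G(s); with 2 poles at the origin the limit diverges, so K_p = ∞.

infinity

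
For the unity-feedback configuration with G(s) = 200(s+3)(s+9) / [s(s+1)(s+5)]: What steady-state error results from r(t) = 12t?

System type = 1 (one pole at s=0).
K_v = lim_{s→0} s·G(s) = 200·3·9 / (1·5) = 1080.
e_ss = 12/K_v = 12/1080 = 1/90.

1/90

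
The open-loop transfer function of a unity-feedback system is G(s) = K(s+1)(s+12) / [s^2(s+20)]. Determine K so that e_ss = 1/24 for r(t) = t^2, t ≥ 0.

G(s) has two factors of s in the denominator, so the system is type 2.
K_a = lim_{s→0} s^2·G(s) = K·1·12 / (20) = 0.6·K.
e_ss = 2/K_a = 1/24 ⇒ K_a = 48 ⇒ K = 48/0.6 = 80.

80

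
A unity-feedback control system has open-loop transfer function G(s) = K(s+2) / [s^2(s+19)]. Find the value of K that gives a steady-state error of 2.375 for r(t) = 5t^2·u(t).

The open loop has two poles at the origin → type 2 system.
K_a = lim_{s→0} s^2·G(s) = K·2 / (19) = (2/19)·K.
e_ss = 10/K_a = 2.375 ⇒ K_a = 80/19 ⇒ K = (80/19)/(2/19) = 40.

40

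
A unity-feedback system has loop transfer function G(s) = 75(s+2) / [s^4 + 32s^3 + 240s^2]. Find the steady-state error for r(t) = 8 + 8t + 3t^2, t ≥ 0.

9.6

The denominator has no term below 240s^2 — 2 poles at s=0, type 2. Taking each input component in turn:
  • 8: tracked with zero error.
  • 8t: tracked with zero error.
  • 3t^2: e_ss = 6/K_a with K_a=0.625 → 9.6.
Total e_ss = 9.6.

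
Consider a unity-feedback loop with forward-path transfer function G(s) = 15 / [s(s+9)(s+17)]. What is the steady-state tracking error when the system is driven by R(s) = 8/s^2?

81.6

One free integrator in G(s): this is a type 1 system.
K_v = lim_{s→0} s·G(s) = 15 / (9·17) = 5/51.
e_ss = 8/K_v = 8/(5/51) = 81.6.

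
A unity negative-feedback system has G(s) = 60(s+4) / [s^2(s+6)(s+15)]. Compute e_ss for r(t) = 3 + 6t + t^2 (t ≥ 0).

0.75

The open loop has two poles at the origin → type 2 system. Taking each input component in turn:
  • 3: tracked with zero error.
  • 6t: tracked with zero error.
  • t^2: e_ss = 2/K_a with K_a=8/3 → 0.75.
Total e_ss = 0.75.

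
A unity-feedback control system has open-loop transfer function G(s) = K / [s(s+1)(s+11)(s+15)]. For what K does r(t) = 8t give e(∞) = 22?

60

The open loop has one pole at the origin → type 1 system.
K_v = lim_{s→0} s·G(s) = K / (1·11·15) = (1/165)·K.
e_ss = 8/K_v = 22 ⇒ K_v = 4/11 ⇒ K = (4/11)/(1/165) = 60.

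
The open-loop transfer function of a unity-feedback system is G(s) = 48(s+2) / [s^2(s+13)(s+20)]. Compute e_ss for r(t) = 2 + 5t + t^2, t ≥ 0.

System type = 2 (two poles at s=0). Treating each term separately:
  • 2: tracked with zero error.
  • 5t: tracked with zero error.
  • t^2: e_ss = 2/K_a with K_a=24/65 → 65/12.
Total e_ss = 65/12.

65/12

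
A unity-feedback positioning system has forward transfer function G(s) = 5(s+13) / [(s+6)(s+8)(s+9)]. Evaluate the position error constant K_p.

65/432

The open loop has no poles at the origin → type 0 system.
K_p = lim_{s→0} G(s) = 5·13 / (6·8·9) = 65/432.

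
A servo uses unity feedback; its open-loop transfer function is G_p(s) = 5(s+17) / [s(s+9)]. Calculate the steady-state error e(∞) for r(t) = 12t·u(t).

G_p(s) has one factor of s in the denominator, so the system is type 1.
K_v = lim_{s→0} s·G_p(s) = 5·17 / (9) = 85/9.
e_ss = 12/K_v = 12/(85/9) = 108/85.

108/85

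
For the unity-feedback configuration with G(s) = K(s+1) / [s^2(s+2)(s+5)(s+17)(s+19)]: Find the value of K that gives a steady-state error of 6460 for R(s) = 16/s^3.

8

G(s) has two factors of s in the denominator, so the system is type 2.
K_a = lim_{s→0} s^2·G(s) = K·1 / (2·5·17·19) = (1/3230)·K.
e_ss = 16/K_a = 6460 ⇒ K_a = 4/1615 ⇒ K = (4/1615)/(1/3230) = 8.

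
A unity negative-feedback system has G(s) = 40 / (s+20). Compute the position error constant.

System type = 0 (no poles at s=0).
K_p = lim_{s→0} G(s) = 40 / (20) = 2.

2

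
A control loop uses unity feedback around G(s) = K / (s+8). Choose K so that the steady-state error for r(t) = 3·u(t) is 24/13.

5

No free integrators in G(s): this is a type 0 system.
K_p = lim_{s→0} G(s) = K / (8) = 0.125·K.
e_ss = 3/(1 + K_p) = 24/13 ⇒ 1 + 0.125·K = 1.625 ⇒ K = 5.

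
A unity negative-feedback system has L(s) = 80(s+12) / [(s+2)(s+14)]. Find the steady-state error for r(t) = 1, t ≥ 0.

7/247

No free integrators in L(s): this is a type 0 system.
K_p = lim_{s→0} L(s) = 80·12 / (2·14) = 240/7.
e_ss = 1/(1 + K_p) = 1/(247/7) = 7/247.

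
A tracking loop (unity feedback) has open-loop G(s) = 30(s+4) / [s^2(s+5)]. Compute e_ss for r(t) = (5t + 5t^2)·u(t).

5/12

The open loop has two poles at the origin → type 2 system. Treating each term separately:
  • 5t: tracked with zero error.
  • 5t^2: e_ss = 10/K_a with K_a=24 → 5/12.
Total e_ss = 5/12.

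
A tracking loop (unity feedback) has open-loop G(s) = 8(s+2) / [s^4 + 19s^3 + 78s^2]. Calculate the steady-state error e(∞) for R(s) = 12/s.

0

Lowest-order denominator term is 78s^2, so the open loop has 2 poles at the origin → type 2 system.
A type-2 system has K_p = ∞, so it tracks a step input with zero steady-state error.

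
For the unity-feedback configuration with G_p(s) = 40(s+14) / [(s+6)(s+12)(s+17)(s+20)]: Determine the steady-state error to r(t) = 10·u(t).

3060/313

The open loop has no poles at the origin → type 0 system.
K_p = lim_{s→0} G_p(s) = 40·14 / (6·12·17·20) = 7/306.
e_ss = 10/(1 + K_p) = 10/(313/306) = 3060/313.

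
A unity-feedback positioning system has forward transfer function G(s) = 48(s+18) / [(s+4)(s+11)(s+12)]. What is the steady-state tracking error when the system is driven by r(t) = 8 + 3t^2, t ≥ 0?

No free integrators in G(s): this is a type 0 system. Treating each term separately:
  • 8: e_ss = 8/(1+K_p) with K_p=18/11 → 88/29.
  • 3t^2: a type-0 system cannot track it, e_ss → ∞.
The unbounded component dominates.

infinity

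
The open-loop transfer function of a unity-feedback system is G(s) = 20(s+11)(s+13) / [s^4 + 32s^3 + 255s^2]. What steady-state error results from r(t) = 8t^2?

204/143

The denominator has no term below 255s^2 — 2 poles at s=0, type 2.
K_a = lim_{s→0} s^2·G(s) = 20·11·13 / 255 = 572/51.
r(t) = 8t^2 gives R(s) = 16/s^3.
e_ss = 16/K_a = 16/(572/51) = 204/143.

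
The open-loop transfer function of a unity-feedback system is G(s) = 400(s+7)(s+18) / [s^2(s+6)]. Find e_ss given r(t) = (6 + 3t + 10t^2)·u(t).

System type = 2 (two poles at s=0). By superposition:
  • 6: tracked with zero error.
  • 3t: tracked with zero error.
  • 10t^2: e_ss = 20/K_a with K_a=8400 → 1/420.
Total e_ss = 1/420.

1/420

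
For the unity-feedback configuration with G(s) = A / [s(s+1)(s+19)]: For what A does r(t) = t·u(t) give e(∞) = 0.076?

250

One free integrator in G(s): this is a type 1 system.
K_v = lim_{s→0} s·G(s) = A / (1·19) = (1/19)·A.
e_ss = 1/K_v = 0.076 ⇒ K_v = 250/19 ⇒ A = (250/19)/(1/19) = 250.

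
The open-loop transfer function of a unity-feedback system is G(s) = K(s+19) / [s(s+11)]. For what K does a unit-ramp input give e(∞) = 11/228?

The open loop has one pole at the origin → type 1 system.
K_v = lim_{s→0} s·G(s) = K·19 / (11) = (19/11)·K.
e_ss = 1/K_v = 11/228 ⇒ K_v = 228/11 ⇒ K = (228/11)/(19/11) = 12.

12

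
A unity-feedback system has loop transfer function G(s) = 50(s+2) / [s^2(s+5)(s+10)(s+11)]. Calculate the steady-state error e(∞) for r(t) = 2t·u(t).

0

System type = 2 (two poles at s=0).
A type-2 system has K_v = ∞, so it tracks a ramp input with zero steady-state error.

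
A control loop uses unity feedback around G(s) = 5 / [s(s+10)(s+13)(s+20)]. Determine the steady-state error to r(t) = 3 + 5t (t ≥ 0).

The open loop has one pole at the origin → type 1 system. Treating each term separately:
  • 3: tracked with zero error.
  • 5t: e_ss = 5/K_v with K_v=1/520 → 2600.
Total e_ss = 2600.

2600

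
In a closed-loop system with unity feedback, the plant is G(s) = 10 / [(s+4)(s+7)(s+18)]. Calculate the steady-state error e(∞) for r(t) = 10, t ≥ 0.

G(s) has no factors of s in the denominator, so the system is type 0.
K_p = lim_{s→0} G(s) = 10 / (4·7·18) = 5/252.
e_ss = 10/(1 + K_p) = 10/(257/252) = 2520/257.

2520/257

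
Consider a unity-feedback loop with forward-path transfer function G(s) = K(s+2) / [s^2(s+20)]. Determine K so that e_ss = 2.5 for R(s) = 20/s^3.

G(s) has two factors of s in the denominator, so the system is type 2.
K_a = lim_{s→0} s^2·G(s) = K·2 / (20) = 0.1·K.
e_ss = 20/K_a = 2.5 ⇒ K_a = 8 ⇒ K = 8/0.1 = 80.

80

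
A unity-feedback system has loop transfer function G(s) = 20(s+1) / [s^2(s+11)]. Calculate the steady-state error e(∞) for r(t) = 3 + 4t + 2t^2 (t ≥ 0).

System type = 2 (two poles at s=0). Treating each term separately:
  • 3: tracked with zero error.
  • 4t: tracked with zero error.
  • 2t^2: e_ss = 4/K_a with K_a=20/11 → 2.2.
Total e_ss = 2.2.

2.2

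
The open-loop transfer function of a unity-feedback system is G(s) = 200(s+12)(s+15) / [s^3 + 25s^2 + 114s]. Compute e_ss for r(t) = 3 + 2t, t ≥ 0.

19/3000

Lowest-order denominator term is 114s, so the open loop has 1 pole at the origin → type 1 system. Treating each term separately:
  • 3: tracked with zero error.
  • 2t: e_ss = 2/K_v with K_v=6000/19 → 19/3000.
Total e_ss = 19/3000.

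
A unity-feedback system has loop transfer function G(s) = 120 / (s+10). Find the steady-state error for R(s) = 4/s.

G(s) has no factors of s in the denominator, so the system is type 0.
K_p = lim_{s→0} G(s) = 120 / (10) = 12.
e_ss = 4/(1 + K_p) = 4/13.

4/13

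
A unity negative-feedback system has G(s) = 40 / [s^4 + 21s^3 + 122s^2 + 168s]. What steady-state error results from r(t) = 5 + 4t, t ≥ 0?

Factoring s from the denominator leaves a polynomial with constant term 168, so the system is type 1. By superposition:
  • 5: tracked with zero error.
  • 4t: e_ss = 4/K_v with K_v=5/21 → 16.8.
Total e_ss = 16.8.

16.8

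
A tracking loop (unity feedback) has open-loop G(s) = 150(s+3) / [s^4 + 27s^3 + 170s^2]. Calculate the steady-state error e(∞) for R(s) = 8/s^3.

Lowest-order denominator term is 170s^2, so the open loop has 2 poles at the origin → type 2 system.
K_a = lim_{s→0} s^2·G(s) = 150·3 / 170 = 45/17.
r(t) = 4t^2 gives R(s) = 8/s^3.
e_ss = 8/K_a = 8/(45/17) = 136/45.

136/45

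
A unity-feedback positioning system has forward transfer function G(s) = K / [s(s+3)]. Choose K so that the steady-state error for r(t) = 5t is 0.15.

100

One free integrator in G(s): this is a type 1 system.
K_v = lim_{s→0} s·G(s) = K / (3) = (1/3)·K.
e_ss = 5/K_v = 0.15 ⇒ K_v = 100/3 ⇒ K = (100/3)/(1/3) = 100.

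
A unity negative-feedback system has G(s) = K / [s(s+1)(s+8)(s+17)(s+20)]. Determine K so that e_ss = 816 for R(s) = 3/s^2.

10

G(s) has one factor of s in the denominator, so the system is type 1.
K_v = lim_{s→0} s·G(s) = K / (1·8·17·20) = (1/2720)·K.
e_ss = 3/K_v = 816 ⇒ K_v = 1/272 ⇒ K = (1/272)/(1/2720) = 10.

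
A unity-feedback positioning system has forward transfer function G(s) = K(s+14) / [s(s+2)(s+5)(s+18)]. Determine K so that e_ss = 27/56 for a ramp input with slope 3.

80

One free integrator in G(s): this is a type 1 system.
K_v = lim_{s→0} s·G(s) = K·14 / (2·5·18) = (7/90)·K.
e_ss = 3/K_v = 27/56 ⇒ K_v = 56/9 ⇒ K = (56/9)/(7/90) = 80.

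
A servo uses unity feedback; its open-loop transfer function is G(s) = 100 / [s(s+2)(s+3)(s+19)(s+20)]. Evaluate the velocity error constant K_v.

5/114

The open loop has one pole at the origin → type 1 system.
K_v = lim_{s→0} s·G(s) = 100 / (2·3·19·20) = 5/114.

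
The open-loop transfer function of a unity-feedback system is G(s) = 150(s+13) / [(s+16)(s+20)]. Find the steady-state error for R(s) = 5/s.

160/227

G(s) has no factors of s in the denominator, so the system is type 0.
K_p = lim_{s→0} G(s) = 150·13 / (16·20) = 195/32.
e_ss = 5/(1 + K_p) = 5/(227/32) = 160/227.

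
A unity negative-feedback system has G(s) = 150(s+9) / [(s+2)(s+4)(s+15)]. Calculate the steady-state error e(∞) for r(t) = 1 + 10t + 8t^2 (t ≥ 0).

infinity

G(s) has no factors of s in the denominator, so the system is type 0. Treating each term separately:
  • 1: e_ss = 1/(1+K_p) with K_p=11.25 → 4/49.
  • 10t: a type-0 system cannot track it, e_ss → ∞.
  • 8t^2: a type-0 system cannot track it, e_ss → ∞.
The unbounded component dominates.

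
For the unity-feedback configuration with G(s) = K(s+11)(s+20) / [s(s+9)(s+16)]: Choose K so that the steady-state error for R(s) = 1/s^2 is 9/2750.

200

System type = 1 (one pole at s=0).
K_v = lim_{s→0} s·G(s) = K·11·20 / (9·16) = (55/36)·K.
e_ss = 1/K_v = 9/2750 ⇒ K_v = 2750/9 ⇒ K = (2750/9)/(55/36) = 200.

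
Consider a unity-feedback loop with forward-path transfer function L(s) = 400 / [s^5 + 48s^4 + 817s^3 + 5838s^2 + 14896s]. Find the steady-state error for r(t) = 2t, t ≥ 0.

74.48

Factoring s from the denominator leaves a polynomial with constant term 14896, so the system is type 1.
K_v = lim_{s→0} s·L(s) = 400 / 14896 = 25/931.
e_ss = 2/K_v = 2/(25/931) = 74.48.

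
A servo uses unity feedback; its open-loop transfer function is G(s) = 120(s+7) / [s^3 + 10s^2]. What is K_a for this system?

Lowest-order denominator term is 10s^2, so the open loop has 2 poles at the origin → type 2 system.
K_a = lim_{s→0} s^2·G(s) = 120·7 / 10 = 84.

84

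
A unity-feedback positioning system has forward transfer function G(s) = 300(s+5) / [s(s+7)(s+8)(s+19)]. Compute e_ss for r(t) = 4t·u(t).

One free integrator in G(s): this is a type 1 system.
K_v = lim_{s→0} s·G(s) = 300·5 / (7·8·19) = 375/266.
e_ss = 4/K_v = 4/(375/266) = 1064/375.

1064/375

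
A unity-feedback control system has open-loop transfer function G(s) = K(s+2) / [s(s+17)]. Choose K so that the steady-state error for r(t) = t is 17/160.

System type = 1 (one pole at s=0).
K_v = lim_{s→0} s·G(s) = K·2 / (17) = (2/17)·K.
e_ss = 1/K_v = 17/160 ⇒ K_v = 160/17 ⇒ K = (160/17)/(2/17) = 80.

80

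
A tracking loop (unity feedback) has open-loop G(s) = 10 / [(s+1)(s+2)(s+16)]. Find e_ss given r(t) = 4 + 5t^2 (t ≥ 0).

infinity

System type = 0 (no poles at s=0). Taking each input component in turn:
  • 4: e_ss = 4/(1+K_p) with K_p=0.3125 → 64/21.
  • 5t^2: a type-0 system cannot track it, e_ss → ∞.
The unbounded component dominates.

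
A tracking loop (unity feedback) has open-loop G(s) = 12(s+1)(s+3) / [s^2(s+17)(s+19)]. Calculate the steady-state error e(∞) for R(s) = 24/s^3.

System type = 2 (two poles at s=0).
K_a = lim_{s→0} s^2·G(s) = 12·1·3 / (17·19) = 36/323.
r(t) = 12t^2 gives R(s) = 24/s^3.
e_ss = 24/K_a = 24/(36/323) = 646/3.

646/3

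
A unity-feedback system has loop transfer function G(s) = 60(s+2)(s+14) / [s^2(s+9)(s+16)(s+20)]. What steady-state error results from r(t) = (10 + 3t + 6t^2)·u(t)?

Two free integrators in G(s): this is a type 2 system. Taking each input component in turn:
  • 10: tracked with zero error.
  • 3t: tracked with zero error.
  • 6t^2: e_ss = 12/K_a with K_a=7/12 → 144/7.
Total e_ss = 144/7.

144/7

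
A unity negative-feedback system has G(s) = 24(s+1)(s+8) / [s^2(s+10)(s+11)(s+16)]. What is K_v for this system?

infinity

K_v = lim_{s→0} s·G(s); with 2 poles at the origin the limit diverges, so K_v = ∞.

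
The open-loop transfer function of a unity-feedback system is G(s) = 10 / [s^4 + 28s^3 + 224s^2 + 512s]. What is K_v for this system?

5/256

Lowest-order denominator term is 512s, so the open loop has 1 pole at the origin → type 1 system.
K_v = lim_{s→0} s·G(s) = 10 / 512 = 5/256.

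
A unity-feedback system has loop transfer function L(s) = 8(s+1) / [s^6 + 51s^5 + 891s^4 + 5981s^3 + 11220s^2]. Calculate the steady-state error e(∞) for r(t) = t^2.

The denominator has no term below 11220s^2 — 2 poles at s=0, type 2.
K_a = lim_{s→0} s^2·L(s) = 8·1 / 11220 = 2/2805.
r(t) = t^2 gives R(s) = 2/s^3.
e_ss = 2/K_a = 2/(2/2805) = 2805.

2805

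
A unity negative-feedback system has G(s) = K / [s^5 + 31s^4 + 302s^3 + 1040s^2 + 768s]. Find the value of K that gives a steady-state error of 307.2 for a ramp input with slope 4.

Lowest-order denominator term is 768s, so the open loop has 1 pole at the origin → type 1 system.
K_v = lim_{s→0} s·G(s) = K / 768 = (1/768)·K.
e_ss = 4/K_v = 307.2 ⇒ K_v = 5/384 ⇒ K = (5/384)/(1/768) = 10.

10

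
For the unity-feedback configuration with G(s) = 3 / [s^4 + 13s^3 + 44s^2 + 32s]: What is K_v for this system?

Lowest-order denominator term is 32s, so the open loop has 1 pole at the origin → type 1 system.
K_v = lim_{s→0} s·G(s) = 3 / 32 = 3/32.

3/32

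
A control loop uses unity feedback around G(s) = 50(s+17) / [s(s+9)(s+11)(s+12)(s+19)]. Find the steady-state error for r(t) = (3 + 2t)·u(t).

System type = 1 (one pole at s=0). Treating each term separately:
  • 3: tracked with zero error.
  • 2t: e_ss = 2/K_v with K_v=425/11286 → 22572/425.
Total e_ss = 22572/425.

22572/425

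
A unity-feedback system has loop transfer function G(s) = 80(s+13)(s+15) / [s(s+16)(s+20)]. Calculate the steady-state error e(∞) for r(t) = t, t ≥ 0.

One free integrator in G(s): this is a type 1 system.
K_v = lim_{s→0} s·G(s) = 80·13·15 / (16·20) = 48.75.
e_ss = 1/K_v = 1/48.75 = 4/195.

4/195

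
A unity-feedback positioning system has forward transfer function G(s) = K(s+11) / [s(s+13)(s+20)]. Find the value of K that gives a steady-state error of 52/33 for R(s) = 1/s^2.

The open loop has one pole at the origin → type 1 system.
K_v = lim_{s→0} s·G(s) = K·11 / (13·20) = (11/260)·K.
e_ss = 1/K_v = 52/33 ⇒ K_v = 33/52 ⇒ K = (33/52)/(11/260) = 15.

15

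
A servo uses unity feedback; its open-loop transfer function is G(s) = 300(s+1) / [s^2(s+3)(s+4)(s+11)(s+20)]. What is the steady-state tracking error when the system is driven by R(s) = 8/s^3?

System type = 2 (two poles at s=0).
K_a = lim_{s→0} s^2·G(s) = 300·1 / (3·4·11·20) = 5/44.
r(t) = 4t^2 gives R(s) = 8/s^3.
e_ss = 8/K_a = 8/(5/44) = 70.4.

70.4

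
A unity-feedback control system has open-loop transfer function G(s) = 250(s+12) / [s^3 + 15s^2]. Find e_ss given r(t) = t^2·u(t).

0.01

Factoring s^2 from the denominator leaves a polynomial with constant term 15, so the system is type 2.
K_a = lim_{s→0} s^2·G(s) = 250·12 / 15 = 200.
r(t) = t^2 gives R(s) = 2/s^3.
e_ss = 2/K_a = 2/200 = 0.01.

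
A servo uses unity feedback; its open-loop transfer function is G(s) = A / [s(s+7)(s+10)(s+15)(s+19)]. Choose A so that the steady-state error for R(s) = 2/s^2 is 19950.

One free integrator in G(s): this is a type 1 system.
K_v = lim_{s→0} s·G(s) = A / (7·10·15·19) = (1/19950)·A.
e_ss = 2/K_v = 19950 ⇒ K_v = 1/9975 ⇒ A = (1/9975)/(1/19950) = 2.

2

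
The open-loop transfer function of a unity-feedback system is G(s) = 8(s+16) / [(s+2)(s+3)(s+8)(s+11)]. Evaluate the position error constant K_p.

8/33

System type = 0 (no poles at s=0).
K_p = lim_{s→0} G(s) = 8·16 / (2·3·8·11) = 8/33.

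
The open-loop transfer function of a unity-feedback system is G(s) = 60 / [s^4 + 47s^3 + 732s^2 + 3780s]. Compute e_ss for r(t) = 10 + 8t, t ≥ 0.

504

The denominator has no term below 3780s — 1 pole at s=0, type 1. By superposition:
  • 10: tracked with zero error.
  • 8t: e_ss = 8/K_v with K_v=1/63 → 504.
Total e_ss = 504.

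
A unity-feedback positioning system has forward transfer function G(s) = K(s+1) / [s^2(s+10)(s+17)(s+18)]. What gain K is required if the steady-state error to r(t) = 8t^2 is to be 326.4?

System type = 2 (two poles at s=0).
K_a = lim_{s→0} s^2·G(s) = K·1 / (10·17·18) = (1/3060)·K.
e_ss = 16/K_a = 326.4 ⇒ K_a = 5/102 ⇒ K = (5/102)/(1/3060) = 150.

150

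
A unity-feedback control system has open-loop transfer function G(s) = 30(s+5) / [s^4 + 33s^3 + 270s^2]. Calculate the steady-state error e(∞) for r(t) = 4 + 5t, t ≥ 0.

0

The denominator has no term below 270s^2 — 2 poles at s=0, type 2. Treating each term separately:
  • 4: tracked with zero error.
  • 5t: tracked with zero error.
Total e_ss = 0.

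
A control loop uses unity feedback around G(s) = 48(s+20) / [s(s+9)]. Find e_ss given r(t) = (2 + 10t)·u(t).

3/32

System type = 1 (one pole at s=0). Taking each input component in turn:
  • 2: tracked with zero error.
  • 10t: e_ss = 10/K_v with K_v=320/3 → 3/32.
Total e_ss = 3/32.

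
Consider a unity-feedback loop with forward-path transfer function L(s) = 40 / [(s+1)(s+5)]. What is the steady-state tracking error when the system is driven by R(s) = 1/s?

1/9

System type = 0 (no poles at s=0).
K_p = lim_{s→0} L(s) = 40 / (1·5) = 8.
e_ss = 1/(1 + K_p) = 1/9.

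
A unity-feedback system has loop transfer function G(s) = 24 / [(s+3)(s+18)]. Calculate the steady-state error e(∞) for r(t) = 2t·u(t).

G(s) has no factors of s in the denominator, so the system is type 0.
For a type-0 system K_v = 0, so e_ss to a ramp input is unbounded.

infinity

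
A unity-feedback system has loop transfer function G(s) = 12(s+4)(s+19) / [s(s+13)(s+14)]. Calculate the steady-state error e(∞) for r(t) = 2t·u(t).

System type = 1 (one pole at s=0).
K_v = lim_{s→0} s·G(s) = 12·4·19 / (13·14) = 456/91.
e_ss = 2/K_v = 2/(456/91) = 91/228.

91/228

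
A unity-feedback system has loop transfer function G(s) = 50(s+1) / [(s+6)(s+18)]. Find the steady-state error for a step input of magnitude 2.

108/79

G(s) has no factors of s in the denominator, so the system is type 0.
K_p = lim_{s→0} G(s) = 50·1 / (6·18) = 25/54.
e_ss = 2/(1 + K_p) = 2/(79/54) = 108/79.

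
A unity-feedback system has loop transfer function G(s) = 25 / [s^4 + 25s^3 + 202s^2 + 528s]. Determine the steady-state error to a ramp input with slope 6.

126.72

Factoring s from the denominator leaves a polynomial with constant term 528, so the system is type 1.
K_v = lim_{s→0} s·G(s) = 25 / 528 = 25/528.
e_ss = 6/K_v = 6/(25/528) = 126.72.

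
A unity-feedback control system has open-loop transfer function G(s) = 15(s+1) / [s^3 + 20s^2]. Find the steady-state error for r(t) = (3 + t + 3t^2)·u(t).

The denominator has no term below 20s^2 — 2 poles at s=0, type 2. Treating each term separately:
  • 3: tracked with zero error.
  • t: tracked with zero error.
  • 3t^2: e_ss = 6/K_a with K_a=0.75 → 8.
Total e_ss = 8.

8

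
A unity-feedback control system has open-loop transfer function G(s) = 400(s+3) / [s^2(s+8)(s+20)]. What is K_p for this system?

infinity

K_p = lim_{s→0} G(s); with 2 poles at the origin the limit diverges, so K_p = ∞.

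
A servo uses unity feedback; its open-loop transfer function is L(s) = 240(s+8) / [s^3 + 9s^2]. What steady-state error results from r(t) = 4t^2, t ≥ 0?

Lowest-order denominator term is 9s^2, so the open loop has 2 poles at the origin → type 2 system.
K_a = lim_{s→0} s^2·L(s) = 240·8 / 9 = 640/3.
r(t) = 4t^2 gives R(s) = 8/s^3.
e_ss = 8/K_a = 8/(640/3) = 0.0375.

0.0375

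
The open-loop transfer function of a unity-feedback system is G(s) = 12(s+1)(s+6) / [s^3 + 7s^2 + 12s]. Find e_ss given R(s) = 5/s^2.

Lowest-order denominator term is 12s, so the open loop has 1 pole at the origin → type 1 system.
K_v = lim_{s→0} s·G(s) = 12·1·6 / 12 = 6.
e_ss = 5/K_v = 5/6.

5/6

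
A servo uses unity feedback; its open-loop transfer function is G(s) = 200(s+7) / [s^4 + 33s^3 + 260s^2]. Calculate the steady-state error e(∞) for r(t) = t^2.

The denominator has no term below 260s^2 — 2 poles at s=0, type 2.
K_a = lim_{s→0} s^2·G(s) = 200·7 / 260 = 70/13.
r(t) = t^2 gives R(s) = 2/s^3.
e_ss = 2/K_a = 2/(70/13) = 13/35.

13/35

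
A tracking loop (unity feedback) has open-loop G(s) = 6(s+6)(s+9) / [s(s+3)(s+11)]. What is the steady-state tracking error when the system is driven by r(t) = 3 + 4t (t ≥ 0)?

11/27

System type = 1 (one pole at s=0). By superposition:
  • 3: tracked with zero error.
  • 4t: e_ss = 4/K_v with K_v=108/11 → 11/27.
Total e_ss = 11/27.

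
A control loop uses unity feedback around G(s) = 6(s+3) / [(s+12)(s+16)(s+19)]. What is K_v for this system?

0

G(s) has no factors of s in the denominator, so the system is type 0.
K_v = lim_{s→0} s·G(s) = 0 (the extra factor of s kills the finite limit).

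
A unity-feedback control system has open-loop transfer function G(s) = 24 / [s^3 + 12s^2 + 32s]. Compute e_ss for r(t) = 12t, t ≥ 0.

16

Lowest-order denominator term is 32s, so the open loop has 1 pole at the origin → type 1 system.
K_v = lim_{s→0} s·G(s) = 24 / 32 = 0.75.
e_ss = 12/K_v = 12/0.75 = 16.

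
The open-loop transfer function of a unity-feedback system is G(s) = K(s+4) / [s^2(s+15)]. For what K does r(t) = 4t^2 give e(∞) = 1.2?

25

System type = 2 (two poles at s=0).
K_a = lim_{s→0} s^2·G(s) = K·4 / (15) = (4/15)·K.
e_ss = 8/K_a = 1.2 ⇒ K_a = 20/3 ⇒ K = (20/3)/(4/15) = 25.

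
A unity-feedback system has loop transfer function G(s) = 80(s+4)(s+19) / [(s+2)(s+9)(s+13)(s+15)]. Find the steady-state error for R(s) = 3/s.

1053/959

G(s) has no factors of s in the denominator, so the system is type 0.
K_p = lim_{s→0} G(s) = 80·4·19 / (2·9·13·15) = 608/351.
e_ss = 3/(1 + K_p) = 3/(959/351) = 1053/959.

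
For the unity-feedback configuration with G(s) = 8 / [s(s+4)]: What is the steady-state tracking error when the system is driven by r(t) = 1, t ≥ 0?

G(s) has one factor of s in the denominator, so the system is type 1.
K_p = ∞ for a type-1 system; e_ss to a step is zero.

0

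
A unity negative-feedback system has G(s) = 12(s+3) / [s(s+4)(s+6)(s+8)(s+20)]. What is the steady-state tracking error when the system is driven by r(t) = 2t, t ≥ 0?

640/3

System type = 1 (one pole at s=0).
K_v = lim_{s→0} s·G(s) = 12·3 / (4·6·8·20) = 3/320.
e_ss = 2/K_v = 2/(3/320) = 640/3.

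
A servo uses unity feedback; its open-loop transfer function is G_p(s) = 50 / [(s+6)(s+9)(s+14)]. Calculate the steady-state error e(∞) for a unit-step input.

378/403

The open loop has no poles at the origin → type 0 system.
K_p = lim_{s→0} G_p(s) = 50 / (6·9·14) = 25/378.
e_ss = 1/(1 + K_p) = 1/(403/378) = 378/403.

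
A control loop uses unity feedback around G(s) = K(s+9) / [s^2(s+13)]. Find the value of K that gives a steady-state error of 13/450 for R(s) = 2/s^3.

100

G(s) has two factors of s in the denominator, so the system is type 2.
K_a = lim_{s→0} s^2·G(s) = K·9 / (13) = (9/13)·K.
e_ss = 2/K_a = 13/450 ⇒ K_a = 900/13 ⇒ K = (900/13)/(9/13) = 100.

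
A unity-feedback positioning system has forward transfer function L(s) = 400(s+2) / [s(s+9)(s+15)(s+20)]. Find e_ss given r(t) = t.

3.375

L(s) has one factor of s in the denominator, so the system is type 1.
K_v = lim_{s→0} s·L(s) = 400·2 / (9·15·20) = 8/27.
e_ss = 1/K_v = 1/(8/27) = 3.375.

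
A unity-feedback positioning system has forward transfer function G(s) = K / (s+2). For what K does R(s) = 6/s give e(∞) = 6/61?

G(s) has no factors of s in the denominator, so the system is type 0.
K_p = lim_{s→0} G(s) = K / (2) = 0.5·K.
e_ss = 6/(1 + K_p) = 6/61 ⇒ 1 + 0.5·K = 61 ⇒ K = 120.

120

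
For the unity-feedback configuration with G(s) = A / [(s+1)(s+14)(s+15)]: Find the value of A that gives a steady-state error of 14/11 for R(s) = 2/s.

G(s) has no factors of s in the denominator, so the system is type 0.
K_p = lim_{s→0} G(s) = A / (1·14·15) = (1/210)·A.
e_ss = 2/(1 + K_p) = 14/11 ⇒ 1 + (1/210)·A = 11/7 ⇒ A = 120.

120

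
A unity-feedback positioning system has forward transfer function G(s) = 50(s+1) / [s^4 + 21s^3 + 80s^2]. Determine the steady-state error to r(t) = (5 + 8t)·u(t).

The denominator has no term below 80s^2 — 2 poles at s=0, type 2. Treating each term separately:
  • 5: tracked with zero error.
  • 8t: tracked with zero error.
Total e_ss = 0.

0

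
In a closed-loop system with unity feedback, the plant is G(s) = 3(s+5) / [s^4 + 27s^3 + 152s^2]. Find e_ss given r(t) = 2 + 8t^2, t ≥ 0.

The denominator has no term below 152s^2 — 2 poles at s=0, type 2. Treating each term separately:
  • 2: tracked with zero error.
  • 8t^2: e_ss = 16/K_a with K_a=15/152 → 2432/15.
Total e_ss = 2432/15.

2432/15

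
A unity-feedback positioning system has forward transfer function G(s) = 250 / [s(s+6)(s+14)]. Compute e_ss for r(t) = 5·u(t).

One free integrator in G(s): this is a type 1 system.
K_p = ∞ for a type-1 system; e_ss to a step is zero.

0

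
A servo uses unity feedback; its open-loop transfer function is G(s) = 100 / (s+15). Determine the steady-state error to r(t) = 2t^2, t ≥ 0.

infinity

G(s) has no factors of s in the denominator, so the system is type 0.
K_a = lim_{s→0} s^2·G(s) = 0; the steady-state error to this parabolic input grows without bound.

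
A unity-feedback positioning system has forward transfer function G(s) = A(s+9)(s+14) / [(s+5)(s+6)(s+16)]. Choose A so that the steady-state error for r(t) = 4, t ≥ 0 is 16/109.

100

No free integrators in G(s): this is a type 0 system.
K_p = lim_{s→0} G(s) = A·9·14 / (5·6·16) = 0.2625·A.
e_ss = 4/(1 + K_p) = 16/109 ⇒ 1 + 0.2625·A = 27.25 ⇒ A = 100.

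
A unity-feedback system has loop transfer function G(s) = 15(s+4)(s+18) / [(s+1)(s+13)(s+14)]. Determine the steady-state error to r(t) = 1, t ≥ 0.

91/631

G(s) has no factors of s in the denominator, so the system is type 0.
K_p = lim_{s→0} G(s) = 15·4·18 / (1·13·14) = 540/91.
e_ss = 1/(1 + K_p) = 1/(631/91) = 91/631.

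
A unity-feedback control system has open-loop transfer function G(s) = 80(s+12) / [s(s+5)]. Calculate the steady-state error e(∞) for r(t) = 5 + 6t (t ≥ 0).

1/32

System type = 1 (one pole at s=0). Taking each input component in turn:
  • 5: tracked with zero error.
  • 6t: e_ss = 6/K_v with K_v=192 → 1/32.
Total e_ss = 1/32.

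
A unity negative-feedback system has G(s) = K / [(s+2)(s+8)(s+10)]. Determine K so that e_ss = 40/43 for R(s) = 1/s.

The open loop has no poles at the origin → type 0 system.
K_p = lim_{s→0} G(s) = K / (2·8·10) = (1/160)·K.
e_ss = 1/(1 + K_p) = 40/43 ⇒ 1 + (1/160)·K = 1.075 ⇒ K = 12.

12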